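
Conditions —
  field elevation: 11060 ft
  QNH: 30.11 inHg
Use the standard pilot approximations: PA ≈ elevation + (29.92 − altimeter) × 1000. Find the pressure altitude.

Pressure correction = (29.92 − 30.11) × 1000 = -190 ft.
Pressure altitude = 11060 + (-190) = 10870 ft.

10870 ft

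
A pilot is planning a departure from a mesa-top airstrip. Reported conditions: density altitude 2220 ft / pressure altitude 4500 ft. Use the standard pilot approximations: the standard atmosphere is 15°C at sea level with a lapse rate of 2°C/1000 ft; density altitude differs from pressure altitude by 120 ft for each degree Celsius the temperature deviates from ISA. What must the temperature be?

Density altitude − pressure altitude = 2220 − 4500 = -2280 ft.
At 120 ft/°C that is an ISA deviation of -2280/120 = -19°C.
ISA temperature at 4500 ft = 15 − 2 × (4500/1000) = 6°C.
OAT = ISA + deviation = 6 + (-19) = -13°C.

-13°C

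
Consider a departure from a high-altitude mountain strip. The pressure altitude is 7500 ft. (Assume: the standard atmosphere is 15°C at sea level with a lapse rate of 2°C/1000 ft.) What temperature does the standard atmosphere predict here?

0°C

ISA temperature = 15 − 2 × (7500/1000) = 15 − 15 = 0°C.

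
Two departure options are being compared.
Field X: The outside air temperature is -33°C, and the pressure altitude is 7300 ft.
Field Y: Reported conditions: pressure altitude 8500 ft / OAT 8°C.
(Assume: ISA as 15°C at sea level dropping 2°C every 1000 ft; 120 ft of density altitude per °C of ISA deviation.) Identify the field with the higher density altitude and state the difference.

Field X: ISA temp = 0.4°C, deviation -33.4°C, DA = 7300 + 120 × (-33.4) = 3292 ft.
Field Y: ISA temp = -2°C, deviation +10°C, DA = 8500 + 120 × 10 = 9700 ft.
Field Y is higher by 9700 − 3292 = 6408 ft.

Field Y by 6408 ft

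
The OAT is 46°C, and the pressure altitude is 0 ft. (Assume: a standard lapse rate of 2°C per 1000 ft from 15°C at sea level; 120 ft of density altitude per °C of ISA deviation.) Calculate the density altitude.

ISA temperature at 0 ft = 15 − 2 × (0/1000) = 15°C.
ISA deviation = 46 − 15 = +31°C.
Density altitude = 0 + 120 × (31) = 0 + (+3720) = 3720 ft.

3720 ft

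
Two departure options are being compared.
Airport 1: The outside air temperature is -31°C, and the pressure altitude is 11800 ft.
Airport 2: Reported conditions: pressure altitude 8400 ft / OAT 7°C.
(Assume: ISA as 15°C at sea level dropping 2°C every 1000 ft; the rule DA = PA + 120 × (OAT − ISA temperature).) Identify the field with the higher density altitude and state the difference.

Airport 2 by 344 ft

Airport 1: ISA temp = -8.6°C, deviation -22.4°C, DA = 11800 + 120 × (-22.4) = 9112 ft.
Airport 2: ISA temp = -1.8°C, deviation +8.8°C, DA = 8400 + 120 × 8.8 = 9456 ft.
Airport 2 is higher by 9456 − 9112 = 344 ft.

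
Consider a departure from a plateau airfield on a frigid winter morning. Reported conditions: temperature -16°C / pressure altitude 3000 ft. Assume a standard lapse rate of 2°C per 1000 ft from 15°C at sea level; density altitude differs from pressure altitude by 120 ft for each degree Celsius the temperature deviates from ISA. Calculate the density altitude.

0 ft

ISA temperature at 3000 ft = 15 − 2 × (3000/1000) = 9°C.
ISA deviation = -16 − 9 = -25°C.
Density altitude = 3000 + 120 × (-25) = 3000 + (-3000) = 0 ft.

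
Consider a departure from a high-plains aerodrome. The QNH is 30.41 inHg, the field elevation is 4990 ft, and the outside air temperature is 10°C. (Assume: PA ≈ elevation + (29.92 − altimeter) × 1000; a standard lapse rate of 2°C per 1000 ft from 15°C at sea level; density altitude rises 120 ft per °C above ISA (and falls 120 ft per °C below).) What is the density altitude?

Pressure altitude = 4990 + (29.92 − 30.41) × 1000 = 4990 + (-490) = 4500 ft.
ISA temperature at 4500 ft = 15 − 2 × (4500/1000) = 6°C.
ISA deviation = 10 − 6 = +4°C.
Density altitude = 4500 + 120 × (4) = 4980 ft.

4980 ft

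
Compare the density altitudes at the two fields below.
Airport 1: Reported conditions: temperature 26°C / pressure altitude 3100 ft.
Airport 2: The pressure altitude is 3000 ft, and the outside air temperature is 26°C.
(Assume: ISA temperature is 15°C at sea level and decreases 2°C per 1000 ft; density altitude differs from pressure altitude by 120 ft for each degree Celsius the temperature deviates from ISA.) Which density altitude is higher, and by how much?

Airport 1 by 124 ft

Airport 1: ISA temp = 8.8°C, deviation +17.2°C, DA = 3100 + 120 × 17.2 = 5164 ft.
Airport 2: ISA temp = 9°C, deviation +17°C, DA = 3000 + 120 × 17 = 5040 ft.
Airport 1 is higher by 5164 − 5040 = 124 ft.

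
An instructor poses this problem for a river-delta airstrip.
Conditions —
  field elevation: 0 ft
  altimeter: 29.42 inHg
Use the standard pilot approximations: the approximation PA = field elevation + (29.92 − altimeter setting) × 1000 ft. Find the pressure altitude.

500 ft

Pressure correction = (29.92 − 29.42) × 1000 = +500 ft.
Pressure altitude = 0 + (+500) = 500 ft.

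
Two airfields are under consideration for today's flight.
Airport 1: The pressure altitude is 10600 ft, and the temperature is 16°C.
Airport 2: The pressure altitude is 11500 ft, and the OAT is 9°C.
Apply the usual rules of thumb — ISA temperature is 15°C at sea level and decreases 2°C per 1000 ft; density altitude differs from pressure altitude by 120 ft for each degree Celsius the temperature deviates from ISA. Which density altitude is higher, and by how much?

Airport 1: ISA temp = -6.2°C, deviation +22.2°C, DA = 10600 + 120 × 22.2 = 13264 ft.
Airport 2: ISA temp = -8°C, deviation +17°C, DA = 11500 + 120 × 17 = 13540 ft.
Airport 2 is higher by 13540 − 13264 = 276 ft.

Airport 2 by 276 ft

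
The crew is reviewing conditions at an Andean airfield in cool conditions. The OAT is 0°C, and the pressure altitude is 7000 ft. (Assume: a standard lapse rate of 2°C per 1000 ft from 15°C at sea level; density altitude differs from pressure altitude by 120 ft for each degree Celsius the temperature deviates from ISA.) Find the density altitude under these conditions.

ISA temperature at 7000 ft = 15 − 2 × (7000/1000) = 1°C.
ISA deviation = 0 − 1 = -1°C.
Density altitude = 7000 + 120 × (-1) = 7000 + (-120) = 6880 ft.

6880 ft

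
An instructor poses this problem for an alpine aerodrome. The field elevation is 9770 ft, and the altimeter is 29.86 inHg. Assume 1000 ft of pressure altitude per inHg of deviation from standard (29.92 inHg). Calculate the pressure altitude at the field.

Pressure correction = (29.92 − 29.86) × 1000 = +60 ft.
Pressure altitude = 9770 + (+60) = 9830 ft.

9830 ft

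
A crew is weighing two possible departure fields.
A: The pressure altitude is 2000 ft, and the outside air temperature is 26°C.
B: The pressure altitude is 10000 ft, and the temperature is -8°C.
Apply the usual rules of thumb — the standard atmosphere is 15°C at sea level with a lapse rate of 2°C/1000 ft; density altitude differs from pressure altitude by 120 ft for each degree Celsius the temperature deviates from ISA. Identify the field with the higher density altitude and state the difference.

A: ISA temp = 11°C, deviation +15°C, DA = 2000 + 120 × 15 = 3800 ft.
B: ISA temp = -5°C, deviation -3°C, DA = 10000 + 120 × (-3) = 9640 ft.
B is higher by 9640 − 3800 = 5840 ft.

B by 5840 ft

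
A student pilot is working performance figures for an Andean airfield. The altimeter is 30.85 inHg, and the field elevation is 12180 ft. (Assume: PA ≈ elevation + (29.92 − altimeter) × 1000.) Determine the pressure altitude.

11250 ft

Pressure correction = (29.92 − 30.85) × 1000 = -930 ft.
Pressure altitude = 12180 + (-930) = 11250 ft.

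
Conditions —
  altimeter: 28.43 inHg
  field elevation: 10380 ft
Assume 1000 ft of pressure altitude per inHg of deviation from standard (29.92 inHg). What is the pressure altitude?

Pressure correction = (29.92 − 28.43) × 1000 = +1490 ft.
Pressure altitude = 10380 + (+1490) = 11870 ft.

11870 ft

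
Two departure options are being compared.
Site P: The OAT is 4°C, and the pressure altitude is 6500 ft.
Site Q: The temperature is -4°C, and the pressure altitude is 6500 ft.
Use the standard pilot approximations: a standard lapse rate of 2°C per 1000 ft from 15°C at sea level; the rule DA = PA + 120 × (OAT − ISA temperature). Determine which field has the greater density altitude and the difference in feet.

Site P: ISA temp = 2°C, deviation +2°C, DA = 6500 + 120 × 2 = 6740 ft.
Site Q: ISA temp = 2°C, deviation -6°C, DA = 6500 + 120 × (-6) = 5780 ft.
Site P is higher by 6740 − 5780 = 960 ft.

Site P by 960 ft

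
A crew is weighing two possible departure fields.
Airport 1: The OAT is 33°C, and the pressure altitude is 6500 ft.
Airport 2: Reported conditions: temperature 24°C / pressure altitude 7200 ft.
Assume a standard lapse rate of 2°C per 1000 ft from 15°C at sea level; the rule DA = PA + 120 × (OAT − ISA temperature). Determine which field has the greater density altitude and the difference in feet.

Airport 1: ISA temp = 2°C, deviation +31°C, DA = 6500 + 120 × 31 = 10220 ft.
Airport 2: ISA temp = 0.6°C, deviation +23.4°C, DA = 7200 + 120 × 23.4 = 10008 ft.
Airport 1 is higher by 10220 − 10008 = 212 ft.

Airport 1 by 212 ft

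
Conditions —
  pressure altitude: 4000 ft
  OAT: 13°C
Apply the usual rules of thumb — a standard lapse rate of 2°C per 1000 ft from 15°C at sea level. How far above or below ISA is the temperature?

ISA+6°C

ISA temperature at 4000 ft = 15 − 2 × (4000/1000) = 7°C.
Deviation = OAT − ISA = 13 − 7 = +6°C.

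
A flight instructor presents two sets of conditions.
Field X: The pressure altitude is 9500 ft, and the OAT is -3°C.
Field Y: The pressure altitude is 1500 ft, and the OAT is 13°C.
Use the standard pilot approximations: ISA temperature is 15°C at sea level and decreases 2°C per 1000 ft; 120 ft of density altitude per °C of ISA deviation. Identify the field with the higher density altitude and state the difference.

Field X: ISA temp = -4°C, deviation +1°C, DA = 9500 + 120 × 1 = 9620 ft.
Field Y: ISA temp = 12°C, deviation +1°C, DA = 1500 + 120 × 1 = 1620 ft.
Field X is higher by 9620 − 1620 = 8000 ft.

Field X by 8000 ft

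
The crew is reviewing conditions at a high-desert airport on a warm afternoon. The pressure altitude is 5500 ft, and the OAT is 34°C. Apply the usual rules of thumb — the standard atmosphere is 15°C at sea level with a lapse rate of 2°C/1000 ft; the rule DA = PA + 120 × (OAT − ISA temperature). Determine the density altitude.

ISA temperature at 5500 ft = 15 − 2 × (5500/1000) = 4°C.
ISA deviation = 34 − 4 = +30°C.
Density altitude = 5500 + 120 × (30) = 5500 + (+3600) = 9100 ft.

9100 ft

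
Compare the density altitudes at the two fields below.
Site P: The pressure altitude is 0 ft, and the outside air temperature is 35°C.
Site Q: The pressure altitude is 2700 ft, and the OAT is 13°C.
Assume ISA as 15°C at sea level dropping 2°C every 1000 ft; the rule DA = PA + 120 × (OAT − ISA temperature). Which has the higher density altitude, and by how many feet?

Site P: ISA temp = 15°C, deviation +20°C, DA = 0 + 120 × 20 = 2400 ft.
Site Q: ISA temp = 9.6°C, deviation +3.4°C, DA = 2700 + 120 × 3.4 = 3108 ft.
Site Q is higher by 3108 − 2400 = 708 ft.

Site Q by 708 ft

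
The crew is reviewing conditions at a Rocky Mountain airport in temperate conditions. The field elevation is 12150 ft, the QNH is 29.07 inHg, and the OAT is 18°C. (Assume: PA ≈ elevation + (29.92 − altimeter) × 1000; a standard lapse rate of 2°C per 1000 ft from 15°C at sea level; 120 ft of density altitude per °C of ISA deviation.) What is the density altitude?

Pressure altitude = 12150 + (29.92 − 29.07) × 1000 = 12150 + (+850) = 13000 ft.
ISA temperature at 13000 ft = 15 − 2 × (13000/1000) = -11°C.
ISA deviation = 18 − (-11) = +29°C.
Density altitude = 13000 + 120 × (29) = 16480 ft.

16480 ft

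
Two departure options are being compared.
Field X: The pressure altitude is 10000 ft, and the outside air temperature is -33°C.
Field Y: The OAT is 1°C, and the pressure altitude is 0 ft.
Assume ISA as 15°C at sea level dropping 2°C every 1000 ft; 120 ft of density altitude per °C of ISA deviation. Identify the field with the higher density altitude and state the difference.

Field X: ISA temp = -5°C, deviation -28°C, DA = 10000 + 120 × (-28) = 6640 ft.
Field Y: ISA temp = 15°C, deviation -14°C, DA = 0 + 120 × (-14) = -1680 ft.
Field X is higher by 6640 − (-1680) = 8320 ft.

Field X by 8320 ft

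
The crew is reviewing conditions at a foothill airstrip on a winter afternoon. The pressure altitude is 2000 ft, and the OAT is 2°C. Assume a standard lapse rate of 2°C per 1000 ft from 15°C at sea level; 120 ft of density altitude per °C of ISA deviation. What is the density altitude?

920 ft

ISA temperature at 2000 ft = 15 − 2 × (2000/1000) = 11°C.
ISA deviation = 2 − 11 = -9°C.
Density altitude = 2000 + 120 × (-9) = 2000 + (-1080) = 920 ft.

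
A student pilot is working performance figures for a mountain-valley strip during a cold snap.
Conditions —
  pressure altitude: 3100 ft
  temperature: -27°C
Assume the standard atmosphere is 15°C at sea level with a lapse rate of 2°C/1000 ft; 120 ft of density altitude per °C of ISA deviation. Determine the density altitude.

ISA temperature at 3100 ft = 15 − 2 × (3100/1000) = 8.8°C.
ISA deviation = -27 − 8.8 = -35.8°C.
Density altitude = 3100 + 120 × (-35.8) = 3100 + (-4296) = -1196 ft.

-1196 ft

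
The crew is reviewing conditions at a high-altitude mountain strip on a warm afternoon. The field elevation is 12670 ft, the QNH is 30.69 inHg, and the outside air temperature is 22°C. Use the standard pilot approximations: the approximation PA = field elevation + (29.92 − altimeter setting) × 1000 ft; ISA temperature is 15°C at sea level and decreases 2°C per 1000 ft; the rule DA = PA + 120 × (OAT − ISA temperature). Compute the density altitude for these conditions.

Pressure altitude = 12670 + (29.92 − 30.69) × 1000 = 12670 + (-770) = 11900 ft.
ISA temperature at 11900 ft = 15 − 2 × (11900/1000) = -8.8°C.
ISA deviation = 22 − (-8.8) = +30.8°C.
Density altitude = 11900 + 120 × (30.8) = 15596 ft.

15596 ft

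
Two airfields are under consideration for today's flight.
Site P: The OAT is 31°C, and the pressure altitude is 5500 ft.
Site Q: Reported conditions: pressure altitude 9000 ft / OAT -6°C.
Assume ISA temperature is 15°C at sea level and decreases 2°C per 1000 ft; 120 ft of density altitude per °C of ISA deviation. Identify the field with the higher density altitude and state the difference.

Site P by 100 ft

Site P: ISA temp = 4°C, deviation +27°C, DA = 5500 + 120 × 27 = 8740 ft.
Site Q: ISA temp = -3°C, deviation -3°C, DA = 9000 + 120 × (-3) = 8640 ft.
Site P is higher by 8740 − 8640 = 100 ft.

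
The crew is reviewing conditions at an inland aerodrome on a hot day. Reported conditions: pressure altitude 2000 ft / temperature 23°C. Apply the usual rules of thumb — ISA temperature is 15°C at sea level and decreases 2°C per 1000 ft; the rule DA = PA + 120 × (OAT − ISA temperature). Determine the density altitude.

3440 ft

ISA temperature at 2000 ft = 15 − 2 × (2000/1000) = 11°C.
ISA deviation = 23 − 11 = +12°C.
Density altitude = 2000 + 120 × (12) = 2000 + (+1440) = 3440 ft.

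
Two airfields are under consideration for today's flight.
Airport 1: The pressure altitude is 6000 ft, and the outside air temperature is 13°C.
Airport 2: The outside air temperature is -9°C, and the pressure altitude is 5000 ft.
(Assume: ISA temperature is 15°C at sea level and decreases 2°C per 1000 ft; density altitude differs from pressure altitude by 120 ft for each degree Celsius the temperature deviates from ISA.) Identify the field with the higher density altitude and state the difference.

Airport 1 by 3880 ft

Airport 1: ISA temp = 3°C, deviation +10°C, DA = 6000 + 120 × 10 = 7200 ft.
Airport 2: ISA temp = 5°C, deviation -14°C, DA = 5000 + 120 × (-14) = 3320 ft.
Airport 1 is higher by 7200 − 3320 = 3880 ft.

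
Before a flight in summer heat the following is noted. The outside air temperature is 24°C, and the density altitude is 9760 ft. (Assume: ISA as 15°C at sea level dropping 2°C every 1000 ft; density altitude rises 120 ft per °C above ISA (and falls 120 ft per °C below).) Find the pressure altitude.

DA = PA + 120 × (OAT − (15 − 2·PA/1000)) = PA + 120·OAT − 1800 + 0.24·PA = 1.24·PA + 120·OAT − 1800.
So 1.24·PA = 9760 − 120 × 24 + 1800 = 8680.
PA = 8680 / 1.24 = 7000 ft.

7000 ft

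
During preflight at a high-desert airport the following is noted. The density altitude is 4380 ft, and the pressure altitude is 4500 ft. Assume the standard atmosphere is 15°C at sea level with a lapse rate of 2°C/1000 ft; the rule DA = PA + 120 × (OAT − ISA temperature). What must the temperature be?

Density altitude − pressure altitude = 4380 − 4500 = -120 ft.
At 120 ft/°C that is an ISA deviation of -120/120 = -1°C.
ISA temperature at 4500 ft = 15 − 2 × (4500/1000) = 6°C.
OAT = ISA + deviation = 6 + (-1) = 5°C.

5°C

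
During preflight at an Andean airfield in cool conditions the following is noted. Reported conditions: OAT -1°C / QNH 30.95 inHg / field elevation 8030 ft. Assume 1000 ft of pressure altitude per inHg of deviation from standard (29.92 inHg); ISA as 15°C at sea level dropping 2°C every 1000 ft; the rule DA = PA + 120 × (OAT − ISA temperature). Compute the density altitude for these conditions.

Pressure altitude = 8030 + (29.92 − 30.95) × 1000 = 8030 + (-1030) = 7000 ft.
ISA temperature at 7000 ft = 15 − 2 × (7000/1000) = 1°C.
ISA deviation = -1 − 1 = -2°C.
Density altitude = 7000 + 120 × (-2) = 6760 ft.

6760 ft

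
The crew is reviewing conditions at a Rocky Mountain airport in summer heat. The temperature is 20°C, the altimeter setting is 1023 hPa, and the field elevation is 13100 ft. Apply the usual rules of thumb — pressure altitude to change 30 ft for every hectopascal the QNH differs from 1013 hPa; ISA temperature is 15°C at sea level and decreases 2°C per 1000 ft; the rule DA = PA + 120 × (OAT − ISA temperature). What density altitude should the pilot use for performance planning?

16472 ft

Pressure altitude = 13100 + (1013 − 1023) × 30 = 13100 + (-300) = 12800 ft.
ISA temperature at 12800 ft = 15 − 2 × (12800/1000) = -10.6°C.
ISA deviation = 20 − (-10.6) = +30.6°C.
Density altitude = 12800 + 120 × (30.6) = 16472 ft.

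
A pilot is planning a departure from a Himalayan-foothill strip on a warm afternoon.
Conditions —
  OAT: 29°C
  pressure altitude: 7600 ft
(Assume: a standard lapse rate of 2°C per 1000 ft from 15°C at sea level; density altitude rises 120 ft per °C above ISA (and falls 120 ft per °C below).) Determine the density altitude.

ISA temperature at 7600 ft = 15 − 2 × (7600/1000) = -0.2°C.
ISA deviation = 29 − (-0.2) = +29.2°C.
Density altitude = 7600 + 120 × (29.2) = 7600 + (+3504) = 11104 ft.

11104 ft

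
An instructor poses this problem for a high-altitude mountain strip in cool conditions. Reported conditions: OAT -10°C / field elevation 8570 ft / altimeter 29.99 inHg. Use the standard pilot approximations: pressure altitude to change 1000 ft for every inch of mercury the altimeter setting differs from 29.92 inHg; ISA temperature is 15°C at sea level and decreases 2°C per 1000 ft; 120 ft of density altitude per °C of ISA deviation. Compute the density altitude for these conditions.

Pressure altitude = 8570 + (29.92 − 29.99) × 1000 = 8570 + (-70) = 8500 ft.
ISA temperature at 8500 ft = 15 − 2 × (8500/1000) = -2°C.
ISA deviation = -10 − (-2) = -8°C.
Density altitude = 8500 + 120 × (-8) = 7540 ft.

7540 ft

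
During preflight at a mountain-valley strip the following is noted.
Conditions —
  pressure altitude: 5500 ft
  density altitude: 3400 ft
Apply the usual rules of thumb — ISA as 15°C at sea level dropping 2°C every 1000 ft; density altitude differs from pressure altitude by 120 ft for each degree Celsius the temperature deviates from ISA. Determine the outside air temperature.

Density altitude − pressure altitude = 3400 − 5500 = -2100 ft.
At 120 ft/°C that is an ISA deviation of -2100/120 = -17.5°C.
ISA temperature at 5500 ft = 15 − 2 × (5500/1000) = 4°C.
OAT = ISA + deviation = 4 + (-17.5) = -13.5°C.

-13.5°C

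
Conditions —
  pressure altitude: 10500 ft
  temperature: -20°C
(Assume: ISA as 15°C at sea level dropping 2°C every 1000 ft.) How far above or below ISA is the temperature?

ISA temperature at 10500 ft = 15 − 2 × (10500/1000) = -6°C.
Deviation = OAT − ISA = -20 − (-6) = -14°C.

ISA-14°C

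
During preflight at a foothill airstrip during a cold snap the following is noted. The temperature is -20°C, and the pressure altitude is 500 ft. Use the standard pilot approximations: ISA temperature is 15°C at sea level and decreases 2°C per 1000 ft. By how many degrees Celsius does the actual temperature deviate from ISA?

ISA temperature at 500 ft = 15 − 2 × (500/1000) = 14°C.
Deviation = OAT − ISA = -20 − 14 = -34°C.

ISA-34°C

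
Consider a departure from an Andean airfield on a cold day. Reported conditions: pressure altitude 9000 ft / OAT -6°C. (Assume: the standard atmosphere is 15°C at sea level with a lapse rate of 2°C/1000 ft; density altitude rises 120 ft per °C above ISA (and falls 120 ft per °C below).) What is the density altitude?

ISA temperature at 9000 ft = 15 − 2 × (9000/1000) = -3°C.
ISA deviation = -6 − (-3) = -3°C.
Density altitude = 9000 + 120 × (-3) = 9000 + (-360) = 8640 ft.

8640 ft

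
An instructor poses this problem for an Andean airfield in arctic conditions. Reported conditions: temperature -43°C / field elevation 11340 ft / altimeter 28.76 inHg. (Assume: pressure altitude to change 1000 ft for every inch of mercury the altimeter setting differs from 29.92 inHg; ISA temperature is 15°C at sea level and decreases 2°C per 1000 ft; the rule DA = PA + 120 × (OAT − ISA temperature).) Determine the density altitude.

8540 ft

Pressure altitude = 11340 + (29.92 − 28.76) × 1000 = 11340 + (+1160) = 12500 ft.
ISA temperature at 12500 ft = 15 − 2 × (12500/1000) = -10°C.
ISA deviation = -43 − (-10) = -33°C.
Density altitude = 12500 + 120 × (-33) = 8540 ft.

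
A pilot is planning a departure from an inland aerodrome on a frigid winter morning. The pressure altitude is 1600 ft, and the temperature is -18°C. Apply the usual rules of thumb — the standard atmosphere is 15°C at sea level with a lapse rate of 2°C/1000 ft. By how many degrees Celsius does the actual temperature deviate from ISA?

ISA-29.8°C

ISA temperature at 1600 ft = 15 − 2 × (1600/1000) = 11.8°C.
Deviation = OAT − ISA = -18 − 11.8 = -29.8°C.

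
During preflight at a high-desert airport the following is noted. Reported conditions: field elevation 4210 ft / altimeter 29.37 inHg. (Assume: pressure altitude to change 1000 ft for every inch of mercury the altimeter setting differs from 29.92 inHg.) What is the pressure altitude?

Pressure correction = (29.92 − 29.37) × 1000 = +550 ft.
Pressure altitude = 4210 + (+550) = 4760 ft.

4760 ft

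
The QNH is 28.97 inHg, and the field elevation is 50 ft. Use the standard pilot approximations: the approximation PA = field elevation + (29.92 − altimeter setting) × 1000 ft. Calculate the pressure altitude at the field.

Pressure correction = (29.92 − 28.97) × 1000 = +950 ft.
Pressure altitude = 50 + (+950) = 1000 ft.

1000 ft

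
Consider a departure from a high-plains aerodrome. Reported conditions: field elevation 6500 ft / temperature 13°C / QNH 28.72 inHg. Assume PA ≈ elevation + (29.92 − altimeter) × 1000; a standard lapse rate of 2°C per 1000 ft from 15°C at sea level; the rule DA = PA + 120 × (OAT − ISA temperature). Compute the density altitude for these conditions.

9308 ft

Pressure altitude = 6500 + (29.92 − 28.72) × 1000 = 6500 + (+1200) = 7700 ft.
ISA temperature at 7700 ft = 15 − 2 × (7700/1000) = -0.4°C.
ISA deviation = 13 − (-0.4) = +13.4°C.
Density altitude = 7700 + 120 × (13.4) = 9308 ft.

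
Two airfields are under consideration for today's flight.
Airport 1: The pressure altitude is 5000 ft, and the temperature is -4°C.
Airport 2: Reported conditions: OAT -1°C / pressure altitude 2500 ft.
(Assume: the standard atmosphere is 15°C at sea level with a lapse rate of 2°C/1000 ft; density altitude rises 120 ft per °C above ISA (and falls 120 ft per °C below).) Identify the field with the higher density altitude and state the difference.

Airport 1: ISA temp = 5°C, deviation -9°C, DA = 5000 + 120 × (-9) = 3920 ft.
Airport 2: ISA temp = 10°C, deviation -11°C, DA = 2500 + 120 × (-11) = 1180 ft.
Airport 1 is higher by 3920 − 1180 = 2740 ft.

Airport 1 by 2740 ft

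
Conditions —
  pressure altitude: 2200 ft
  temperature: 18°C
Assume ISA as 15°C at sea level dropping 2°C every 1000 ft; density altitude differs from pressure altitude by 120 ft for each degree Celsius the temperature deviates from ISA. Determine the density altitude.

ISA temperature at 2200 ft = 15 − 2 × (2200/1000) = 10.6°C.
ISA deviation = 18 − 10.6 = +7.4°C.
Density altitude = 2200 + 120 × (7.4) = 2200 + (+888) = 3088 ft.

3088 ft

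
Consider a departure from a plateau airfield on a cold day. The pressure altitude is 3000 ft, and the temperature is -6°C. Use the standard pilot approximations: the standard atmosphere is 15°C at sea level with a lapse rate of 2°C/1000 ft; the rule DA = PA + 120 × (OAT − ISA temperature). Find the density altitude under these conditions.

1200 ft

ISA temperature at 3000 ft = 15 − 2 × (3000/1000) = 9°C.
ISA deviation = -6 − 9 = -15°C.
Density altitude = 3000 + 120 × (-15) = 3000 + (-1800) = 1200 ft.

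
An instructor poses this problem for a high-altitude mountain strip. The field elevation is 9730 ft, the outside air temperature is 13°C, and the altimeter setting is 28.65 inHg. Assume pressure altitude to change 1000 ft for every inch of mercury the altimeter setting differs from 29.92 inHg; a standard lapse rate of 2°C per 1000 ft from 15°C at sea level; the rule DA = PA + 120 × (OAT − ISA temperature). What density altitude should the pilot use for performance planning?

Pressure altitude = 9730 + (29.92 − 28.65) × 1000 = 9730 + (+1270) = 11000 ft.
ISA temperature at 11000 ft = 15 − 2 × (11000/1000) = -7°C.
ISA deviation = 13 − (-7) = +20°C.
Density altitude = 11000 + 120 × (20) = 13400 ft.

13400 ft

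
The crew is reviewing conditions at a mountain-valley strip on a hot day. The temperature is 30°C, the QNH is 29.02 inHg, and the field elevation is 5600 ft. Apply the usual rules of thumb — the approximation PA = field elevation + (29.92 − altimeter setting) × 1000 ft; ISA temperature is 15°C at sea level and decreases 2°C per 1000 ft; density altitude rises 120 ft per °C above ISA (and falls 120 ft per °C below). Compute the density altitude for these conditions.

9860 ft

Pressure altitude = 5600 + (29.92 − 29.02) × 1000 = 5600 + (+900) = 6500 ft.
ISA temperature at 6500 ft = 15 − 2 × (6500/1000) = 2°C.
ISA deviation = 30 − 2 = +28°C.
Density altitude = 6500 + 120 × (28) = 9860 ft.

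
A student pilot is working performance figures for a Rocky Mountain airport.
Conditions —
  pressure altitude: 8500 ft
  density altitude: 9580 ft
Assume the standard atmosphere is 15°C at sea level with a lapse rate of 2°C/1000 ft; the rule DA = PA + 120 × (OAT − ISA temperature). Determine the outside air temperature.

Density altitude − pressure altitude = 9580 − 8500 = +1080 ft.
At 120 ft/°C that is an ISA deviation of 1080/120 = +9°C.
ISA temperature at 8500 ft = 15 − 2 × (8500/1000) = -2°C.
OAT = ISA + deviation = -2 + (+9) = 7°C.

7°C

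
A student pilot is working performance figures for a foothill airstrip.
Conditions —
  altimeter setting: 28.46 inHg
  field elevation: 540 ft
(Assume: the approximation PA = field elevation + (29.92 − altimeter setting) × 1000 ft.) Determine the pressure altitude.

2000 ft

Pressure correction = (29.92 − 28.46) × 1000 = +1460 ft.
Pressure altitude = 540 + (+1460) = 2000 ft.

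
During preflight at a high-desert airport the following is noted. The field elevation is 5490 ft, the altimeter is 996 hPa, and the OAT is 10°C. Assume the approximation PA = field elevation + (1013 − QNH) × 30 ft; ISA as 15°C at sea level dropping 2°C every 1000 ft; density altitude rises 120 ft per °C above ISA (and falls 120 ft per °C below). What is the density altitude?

6840 ft

Pressure altitude = 5490 + (1013 − 996) × 30 = 5490 + (+510) = 6000 ft.
ISA temperature at 6000 ft = 15 − 2 × (6000/1000) = 3°C.
ISA deviation = 10 − 3 = +7°C.
Density altitude = 6000 + 120 × (7) = 6840 ft.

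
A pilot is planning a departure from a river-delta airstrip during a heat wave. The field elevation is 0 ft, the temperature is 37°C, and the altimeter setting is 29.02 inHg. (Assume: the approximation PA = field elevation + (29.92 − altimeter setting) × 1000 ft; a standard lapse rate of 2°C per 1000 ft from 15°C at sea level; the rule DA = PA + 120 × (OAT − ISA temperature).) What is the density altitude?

Pressure altitude = 0 + (29.92 − 29.02) × 1000 = 0 + (+900) = 900 ft.
ISA temperature at 900 ft = 15 − 2 × (900/1000) = 13.2°C.
ISA deviation = 37 − 13.2 = +23.8°C.
Density altitude = 900 + 120 × (23.8) = 3756 ft.

3756 ft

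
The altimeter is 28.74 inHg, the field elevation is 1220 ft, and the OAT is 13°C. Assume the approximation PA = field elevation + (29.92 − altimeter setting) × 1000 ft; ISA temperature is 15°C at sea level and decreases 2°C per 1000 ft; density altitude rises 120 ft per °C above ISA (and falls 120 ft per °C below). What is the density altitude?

2736 ft

Pressure altitude = 1220 + (29.92 − 28.74) × 1000 = 1220 + (+1180) = 2400 ft.
ISA temperature at 2400 ft = 15 − 2 × (2400/1000) = 10.2°C.
ISA deviation = 13 − 10.2 = +2.8°C.
Density altitude = 2400 + 120 × (2.8) = 2736 ft.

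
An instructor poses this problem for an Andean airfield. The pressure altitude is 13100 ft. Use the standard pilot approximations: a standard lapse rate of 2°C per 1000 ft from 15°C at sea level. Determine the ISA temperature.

-11.2°C

ISA temperature = 15 − 2 × (13100/1000) = 15 − 26.2 = -11.2°C.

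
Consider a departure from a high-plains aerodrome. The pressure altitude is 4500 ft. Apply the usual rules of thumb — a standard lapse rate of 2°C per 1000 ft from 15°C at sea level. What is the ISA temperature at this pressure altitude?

ISA temperature = 15 − 2 × (4500/1000) = 15 − 9 = 6°C.

6°C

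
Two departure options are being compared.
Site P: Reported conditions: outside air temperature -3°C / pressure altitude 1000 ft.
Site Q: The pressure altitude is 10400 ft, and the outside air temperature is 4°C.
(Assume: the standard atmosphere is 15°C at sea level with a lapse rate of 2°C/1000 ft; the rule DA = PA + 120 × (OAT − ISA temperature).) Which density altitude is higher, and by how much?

Site P: ISA temp = 13°C, deviation -16°C, DA = 1000 + 120 × (-16) = -920 ft.
Site Q: ISA temp = -5.8°C, deviation +9.8°C, DA = 10400 + 120 × 9.8 = 11576 ft.
Site Q is higher by 11576 − (-920) = 12496 ft.

Site Q by 12496 ft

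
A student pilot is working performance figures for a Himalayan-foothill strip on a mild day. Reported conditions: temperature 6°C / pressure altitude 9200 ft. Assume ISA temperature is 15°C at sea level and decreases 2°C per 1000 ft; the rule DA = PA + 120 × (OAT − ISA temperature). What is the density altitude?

10328 ft

ISA temperature at 9200 ft = 15 − 2 × (9200/1000) = -3.4°C.
ISA deviation = 6 − (-3.4) = +9.4°C.
Density altitude = 9200 + 120 × (9.4) = 9200 + (+1128) = 10328 ft.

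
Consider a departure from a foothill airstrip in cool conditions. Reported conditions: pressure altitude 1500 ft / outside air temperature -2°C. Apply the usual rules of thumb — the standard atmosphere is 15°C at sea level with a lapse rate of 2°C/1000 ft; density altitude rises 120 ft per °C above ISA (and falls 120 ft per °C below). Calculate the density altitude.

-180 ft

ISA temperature at 1500 ft = 15 − 2 × (1500/1000) = 12°C.
ISA deviation = -2 − 12 = -14°C.
Density altitude = 1500 + 120 × (-14) = 1500 + (-1680) = -180 ft.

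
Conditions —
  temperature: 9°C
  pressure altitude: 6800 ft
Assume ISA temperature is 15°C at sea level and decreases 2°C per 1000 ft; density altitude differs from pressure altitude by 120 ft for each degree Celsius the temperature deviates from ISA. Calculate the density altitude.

ISA temperature at 6800 ft = 15 − 2 × (6800/1000) = 1.4°C.
ISA deviation = 9 − 1.4 = +7.6°C.
Density altitude = 6800 + 120 × (7.6) = 6800 + (+912) = 7712 ft.

7712 ft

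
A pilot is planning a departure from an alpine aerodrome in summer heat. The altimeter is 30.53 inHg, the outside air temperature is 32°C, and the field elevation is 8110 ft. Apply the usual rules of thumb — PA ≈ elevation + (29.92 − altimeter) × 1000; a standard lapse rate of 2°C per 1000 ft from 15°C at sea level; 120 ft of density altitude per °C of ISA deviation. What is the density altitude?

Pressure altitude = 8110 + (29.92 − 30.53) × 1000 = 8110 + (-610) = 7500 ft.
ISA temperature at 7500 ft = 15 − 2 × (7500/1000) = 0°C.
ISA deviation = 32 − 0 = +32°C.
Density altitude = 7500 + 120 × (32) = 11340 ft.

11340 ft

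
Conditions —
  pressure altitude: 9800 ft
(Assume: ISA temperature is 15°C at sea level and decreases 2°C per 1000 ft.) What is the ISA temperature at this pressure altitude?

ISA temperature = 15 − 2 × (9800/1000) = 15 − 19.6 = -4.6°C.

-4.6°C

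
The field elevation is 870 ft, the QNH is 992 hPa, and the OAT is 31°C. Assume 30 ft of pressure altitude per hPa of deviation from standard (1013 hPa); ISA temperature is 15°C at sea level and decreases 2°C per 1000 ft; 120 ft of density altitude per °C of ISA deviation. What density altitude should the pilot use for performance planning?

Pressure altitude = 870 + (1013 − 992) × 30 = 870 + (+630) = 1500 ft.
ISA temperature at 1500 ft = 15 − 2 × (1500/1000) = 12°C.
ISA deviation = 31 − 12 = +19°C.
Density altitude = 1500 + 120 × (19) = 3780 ft.

3780 ft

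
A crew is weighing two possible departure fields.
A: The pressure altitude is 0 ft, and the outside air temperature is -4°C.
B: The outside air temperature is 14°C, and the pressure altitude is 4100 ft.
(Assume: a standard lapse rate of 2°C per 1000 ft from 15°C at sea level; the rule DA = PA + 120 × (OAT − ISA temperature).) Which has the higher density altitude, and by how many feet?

A: ISA temp = 15°C, deviation -19°C, DA = 0 + 120 × (-19) = -2280 ft.
B: ISA temp = 6.8°C, deviation +7.2°C, DA = 4100 + 120 × 7.2 = 4964 ft.
B is higher by 4964 − (-2280) = 7244 ft.

B by 7244 ft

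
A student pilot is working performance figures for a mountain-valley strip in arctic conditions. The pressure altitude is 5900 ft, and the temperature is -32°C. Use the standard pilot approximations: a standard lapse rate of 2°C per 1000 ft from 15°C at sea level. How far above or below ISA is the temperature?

ISA temperature at 5900 ft = 15 − 2 × (5900/1000) = 3.2°C.
Deviation = OAT − ISA = -32 − 3.2 = -35.2°C.

ISA-35.2°C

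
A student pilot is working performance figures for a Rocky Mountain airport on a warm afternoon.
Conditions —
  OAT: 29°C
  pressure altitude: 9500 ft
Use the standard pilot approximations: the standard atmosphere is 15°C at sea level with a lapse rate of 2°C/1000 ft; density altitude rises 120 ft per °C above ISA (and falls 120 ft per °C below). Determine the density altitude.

ISA temperature at 9500 ft = 15 − 2 × (9500/1000) = -4°C.
ISA deviation = 29 − (-4) = +33°C.
Density altitude = 9500 + 120 × (33) = 9500 + (+3960) = 13460 ft.

13460 ft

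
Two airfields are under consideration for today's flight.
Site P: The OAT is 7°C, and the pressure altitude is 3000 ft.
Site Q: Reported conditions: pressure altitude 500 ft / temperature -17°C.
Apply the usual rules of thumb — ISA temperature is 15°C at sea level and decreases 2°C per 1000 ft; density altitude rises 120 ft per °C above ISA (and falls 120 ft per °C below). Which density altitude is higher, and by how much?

Site P by 5980 ft

Site P: ISA temp = 9°C, deviation -2°C, DA = 3000 + 120 × (-2) = 2760 ft.
Site Q: ISA temp = 14°C, deviation -31°C, DA = 500 + 120 × (-31) = -3220 ft.
Site P is higher by 2760 − (-3220) = 5980 ft.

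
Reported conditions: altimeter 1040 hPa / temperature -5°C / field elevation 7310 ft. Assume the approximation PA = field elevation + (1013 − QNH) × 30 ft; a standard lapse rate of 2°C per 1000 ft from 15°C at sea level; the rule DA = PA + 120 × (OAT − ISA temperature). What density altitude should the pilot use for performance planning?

5660 ft

Pressure altitude = 7310 + (1013 − 1040) × 30 = 7310 + (-810) = 6500 ft.
ISA temperature at 6500 ft = 15 − 2 × (6500/1000) = 2°C.
ISA deviation = -5 − 2 = -7°C.
Density altitude = 6500 + 120 × (-7) = 5660 ft.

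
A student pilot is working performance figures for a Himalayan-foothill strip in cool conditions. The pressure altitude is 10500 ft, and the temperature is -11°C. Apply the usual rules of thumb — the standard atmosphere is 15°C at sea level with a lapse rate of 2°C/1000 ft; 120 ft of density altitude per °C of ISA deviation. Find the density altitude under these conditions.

9900 ft

ISA temperature at 10500 ft = 15 − 2 × (10500/1000) = -6°C.
ISA deviation = -11 − (-6) = -5°C.
Density altitude = 10500 + 120 × (-5) = 10500 + (-600) = 9900 ft.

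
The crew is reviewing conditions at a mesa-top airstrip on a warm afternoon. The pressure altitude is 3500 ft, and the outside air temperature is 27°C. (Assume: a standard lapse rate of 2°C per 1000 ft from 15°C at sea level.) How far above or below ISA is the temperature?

ISA+19°C

ISA temperature at 3500 ft = 15 − 2 × (3500/1000) = 8°C.
Deviation = OAT − ISA = 27 − 8 = +19°C.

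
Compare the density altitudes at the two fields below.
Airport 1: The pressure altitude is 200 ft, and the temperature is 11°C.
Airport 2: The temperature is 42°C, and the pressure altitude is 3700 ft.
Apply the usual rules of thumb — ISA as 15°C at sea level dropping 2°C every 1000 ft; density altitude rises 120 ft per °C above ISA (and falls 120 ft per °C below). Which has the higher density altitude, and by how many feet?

Airport 1: ISA temp = 14.6°C, deviation -3.6°C, DA = 200 + 120 × (-3.6) = -232 ft.
Airport 2: ISA temp = 7.6°C, deviation +34.4°C, DA = 3700 + 120 × 34.4 = 7828 ft.
Airport 2 is higher by 7828 − (-232) = 8060 ft.

Airport 2 by 8060 ft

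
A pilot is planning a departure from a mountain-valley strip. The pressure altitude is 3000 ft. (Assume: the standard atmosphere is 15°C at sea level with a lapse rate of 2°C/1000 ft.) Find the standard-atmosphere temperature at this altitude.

ISA temperature = 15 − 2 × (3000/1000) = 15 − 6 = 9°C.

9°C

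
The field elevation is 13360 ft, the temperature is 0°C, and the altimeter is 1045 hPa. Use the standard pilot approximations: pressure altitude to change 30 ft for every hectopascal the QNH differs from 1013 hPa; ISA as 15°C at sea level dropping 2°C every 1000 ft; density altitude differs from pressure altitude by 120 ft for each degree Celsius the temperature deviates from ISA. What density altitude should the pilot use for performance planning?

13576 ft

Pressure altitude = 13360 + (1013 − 1045) × 30 = 13360 + (-960) = 12400 ft.
ISA temperature at 12400 ft = 15 − 2 × (12400/1000) = -9.8°C.
ISA deviation = 0 − (-9.8) = +9.8°C.
Density altitude = 12400 + 120 × (9.8) = 13576 ft.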